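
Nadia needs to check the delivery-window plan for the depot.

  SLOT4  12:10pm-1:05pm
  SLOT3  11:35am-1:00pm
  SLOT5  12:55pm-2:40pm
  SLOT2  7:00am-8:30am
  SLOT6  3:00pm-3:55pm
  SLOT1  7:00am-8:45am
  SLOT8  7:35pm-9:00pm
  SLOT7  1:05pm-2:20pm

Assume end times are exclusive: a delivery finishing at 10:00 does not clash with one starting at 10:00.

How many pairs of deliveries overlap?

Sorted by start: SLOT1, SLOT2, SLOT3, SLOT4, SLOT5, SLOT7, SLOT6, SLOT8.
SLOT2 starts before SLOT1 ends → SLOT1 and SLOT2 overlap.
SLOT3 starts after SLOT1 ends, so nothing later overlaps SLOT1 either.
SLOT3 starts after SLOT2 ends, so nothing later overlaps SLOT2 either.
SLOT4 starts before SLOT3 ends → SLOT3 and SLOT4 overlap.
SLOT5 starts before SLOT3 ends → SLOT3 and SLOT5 overlap.
SLOT7 starts after SLOT3 ends, so nothing later overlaps SLOT3 either.
SLOT5 starts before SLOT4 ends → SLOT4 and SLOT5 overlap.
SLOT7 starts exactly when SLOT4 ends (back-to-back, no overlap), so nothing later overlaps SLOT4 either.
SLOT7 starts before SLOT5 ends → SLOT5 and SLOT7 overlap.
SLOT6 starts after SLOT5 ends, so nothing later overlaps SLOT5 either.
SLOT6 starts after SLOT7 ends, so nothing later overlaps SLOT7 either.
SLOT8 starts after SLOT6 ends.
Overlapping pairs: SLOT1 & SLOT2, SLOT3 & SLOT4, SLOT3 & SLOT5, SLOT4 & SLOT5, SLOT5 & SLOT7 — 5 in total.

5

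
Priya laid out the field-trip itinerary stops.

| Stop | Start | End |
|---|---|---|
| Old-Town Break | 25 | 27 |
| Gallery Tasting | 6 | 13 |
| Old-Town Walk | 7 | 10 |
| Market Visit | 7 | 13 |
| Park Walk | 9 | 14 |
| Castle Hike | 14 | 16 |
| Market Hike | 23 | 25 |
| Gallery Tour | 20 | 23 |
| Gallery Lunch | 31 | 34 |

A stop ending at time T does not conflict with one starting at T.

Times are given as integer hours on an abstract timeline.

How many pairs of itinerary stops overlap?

6

Check each pair: they overlap iff neither finishes before the other starts.
Sorted by start: Gallery Tasting, Old-Town Walk, Market Visit, Park Walk, Castle Hike, Gallery Tour, Market Hike, Old-Town Break, Gallery Lunch.
Old-Town Walk starts before Gallery Tasting ends → Gallery Tasting and Old-Town Walk overlap.
Market Visit starts before Gallery Tasting ends → Gallery Tasting and Market Visit overlap.
Park Walk starts before Gallery Tasting ends → Gallery Tasting and Park Walk overlap.
Castle Hike starts after Gallery Tasting ends, so Gallery Tasting has no further overlaps.
Market Visit starts before Old-Town Walk ends → Old-Town Walk and Market Visit overlap.
Park Walk starts before Old-Town Walk ends → Old-Town Walk and Park Walk overlap.
Castle Hike starts after Old-Town Walk ends, so Old-Town Walk has no further overlaps.
Park Walk starts before Market Visit ends → Market Visit and Park Walk overlap.
Castle Hike starts after Market Visit ends, so Market Visit has no further overlaps.
Castle Hike starts exactly when Park Walk ends (back-to-back, no overlap), so Park Walk has no further overlaps.
Gallery Tour starts after Castle Hike ends, so Castle Hike has no further overlaps.
Market Hike starts exactly when Gallery Tour ends (back-to-back, no overlap), so Gallery Tour has no further overlaps.
Old-Town Break starts exactly when Market Hike ends (back-to-back, no overlap), so Market Hike has no further overlaps.
Gallery Lunch starts after Old-Town Break ends.
Overlapping pairs: Gallery Tasting & Market Visit, Gallery Tasting & Old-Town Walk, Gallery Tasting & Park Walk, Market Visit & Old-Town Walk, Market Visit & Park Walk, Old-Town Walk & Park Walk — 6 in total.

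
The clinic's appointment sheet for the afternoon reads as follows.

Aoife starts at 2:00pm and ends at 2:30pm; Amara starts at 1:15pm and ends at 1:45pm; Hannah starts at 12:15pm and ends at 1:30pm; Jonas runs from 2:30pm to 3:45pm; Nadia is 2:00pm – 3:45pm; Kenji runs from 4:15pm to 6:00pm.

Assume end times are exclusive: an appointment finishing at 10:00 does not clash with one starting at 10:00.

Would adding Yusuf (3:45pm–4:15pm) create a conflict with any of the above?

Hannah: ends 1:30pm at or before Yusuf starts 3:45pm → clear.
Amara: ends 1:45pm at or before Yusuf starts 3:45pm → clear.
Aoife: ends 2:30pm at or before Yusuf starts 3:45pm → clear.
Nadia: ends 3:45pm at or before Yusuf starts 3:45pm → clear.
Jonas: ends 3:45pm at or before Yusuf starts 3:45pm → clear.
Kenji: starts 4:15pm at or after Yusuf ends 4:15pm → clear.

No — it doesn't clash with anything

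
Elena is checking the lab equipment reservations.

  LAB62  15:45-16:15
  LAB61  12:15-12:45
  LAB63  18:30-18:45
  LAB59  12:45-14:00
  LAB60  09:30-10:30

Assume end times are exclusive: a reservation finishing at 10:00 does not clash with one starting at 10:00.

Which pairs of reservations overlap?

Sorted by start: LAB60, LAB61, LAB59, LAB62, LAB63.
LAB61 starts after LAB60 ends, so LAB60 has no further overlaps.
LAB59 starts exactly when LAB61 ends (back-to-back, no overlap), so LAB61 has no further overlaps.
LAB62 starts after LAB59 ends, so LAB59 has no further overlaps.
LAB63 starts after LAB62 ends.

none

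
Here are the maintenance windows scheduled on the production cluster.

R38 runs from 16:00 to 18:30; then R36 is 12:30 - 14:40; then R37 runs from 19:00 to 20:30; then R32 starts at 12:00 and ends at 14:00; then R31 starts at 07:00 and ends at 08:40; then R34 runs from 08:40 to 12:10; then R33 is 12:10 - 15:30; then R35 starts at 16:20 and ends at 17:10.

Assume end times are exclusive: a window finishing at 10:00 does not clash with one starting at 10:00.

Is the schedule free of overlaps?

No

Two intervals overlap when each starts before the other ends.
Sorted by start: R31, R34, R32, R33, R36, R38, R35, R37.
R34 starts exactly when R31 ends (back-to-back, no overlap) — done with R31.
R32 starts before R34 ends → R34 and R32 overlap.
That's a conflict, so the schedule is not conflict-free.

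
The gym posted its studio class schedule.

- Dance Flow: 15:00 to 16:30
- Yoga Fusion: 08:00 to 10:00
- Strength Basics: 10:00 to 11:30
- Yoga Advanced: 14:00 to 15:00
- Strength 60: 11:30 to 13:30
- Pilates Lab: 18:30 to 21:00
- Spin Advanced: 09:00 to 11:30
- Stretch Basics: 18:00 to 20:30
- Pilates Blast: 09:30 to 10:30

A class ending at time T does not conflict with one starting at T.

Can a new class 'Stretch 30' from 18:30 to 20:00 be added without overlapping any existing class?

Yoga Fusion: ends 10:00 at or before Stretch 30 starts 18:30 → clear.
Spin Advanced: ends 11:30 at or before Stretch 30 starts 18:30 → clear.
Pilates Blast: ends 10:30 at or before Stretch 30 starts 18:30 → clear.
Strength Basics: ends 11:30 at or before Stretch 30 starts 18:30 → clear.
Strength 60: ends 13:30 at or before Stretch 30 starts 18:30 → clear.
Yoga Advanced: ends 15:00 at or before Stretch 30 starts 18:30 → clear.
Dance Flow: ends 16:30 at or before Stretch 30 starts 18:30 → clear.
Stretch Basics: starts 18:00 before Stretch 30 ends 20:00, and ends 20:30 after Stretch 30 starts 18:30 → overlap.
Pilates Lab: starts 18:30 before Stretch 30 ends 20:00, and ends 21:00 after Stretch 30 starts 18:30 → overlap.
Stretch 30 overlaps Stretch Basics, Pilates Lab.

No — it overlaps Pilates Lab, Stretch Basics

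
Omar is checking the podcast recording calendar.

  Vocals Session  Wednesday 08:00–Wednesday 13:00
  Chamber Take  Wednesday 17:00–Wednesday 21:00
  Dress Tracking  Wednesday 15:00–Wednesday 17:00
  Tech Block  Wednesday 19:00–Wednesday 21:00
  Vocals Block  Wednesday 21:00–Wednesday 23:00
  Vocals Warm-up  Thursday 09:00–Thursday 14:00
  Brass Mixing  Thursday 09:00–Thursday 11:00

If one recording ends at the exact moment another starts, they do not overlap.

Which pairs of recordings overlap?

Check each pair: they overlap iff neither finishes before the other starts.
Sorted by start: Vocals Session, Dress Tracking, Chamber Take, Tech Block, Vocals Block, Vocals Warm-up, Brass Mixing.
Dress Tracking starts after Vocals Session ends, so nothing later overlaps Vocals Session either.
Chamber Take starts exactly when Dress Tracking ends (back-to-back, no overlap), so nothing later overlaps Dress Tracking either.
Tech Block starts before Chamber Take ends → Chamber Take and Tech Block overlap.
Vocals Block starts exactly when Chamber Take ends (back-to-back, no overlap), so nothing later overlaps Chamber Take either.
Vocals Block starts exactly when Tech Block ends (back-to-back, no overlap), so nothing later overlaps Tech Block either.
Vocals Warm-up starts after Vocals Block ends, so nothing later overlaps Vocals Block either.
Brass Mixing starts before Vocals Warm-up ends → Vocals Warm-up and Brass Mixing overlap.

Brass Mixing & Vocals Warm-up, Chamber Take & Tech Block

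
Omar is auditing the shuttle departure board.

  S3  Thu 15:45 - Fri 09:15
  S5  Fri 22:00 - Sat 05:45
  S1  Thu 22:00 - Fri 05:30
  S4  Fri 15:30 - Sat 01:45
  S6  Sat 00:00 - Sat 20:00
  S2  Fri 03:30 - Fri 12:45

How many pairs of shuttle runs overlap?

6

Two intervals overlap when each starts before the other ends.
Sorted by start: S3, S1, S2, S4, S5, S6.
S1 starts before S3 ends → S3 and S1 overlap.
S2 starts before S3 ends → S3 and S2 overlap.
S4 starts after S3 ends; S3 is clear from here.
S2 starts before S1 ends → S1 and S2 overlap.
S4 starts after S1 ends; S1 is clear from here.
S4 starts after S2 ends; S2 is clear from here.
S5 starts before S4 ends → S4 and S5 overlap.
S6 starts before S4 ends → S4 and S6 overlap.
S6 starts before S5 ends → S5 and S6 overlap.
Overlapping pairs: S1 & S2, S1 & S3, S2 & S3, S4 & S5, S4 & S6, S5 & S6 — 6 in total.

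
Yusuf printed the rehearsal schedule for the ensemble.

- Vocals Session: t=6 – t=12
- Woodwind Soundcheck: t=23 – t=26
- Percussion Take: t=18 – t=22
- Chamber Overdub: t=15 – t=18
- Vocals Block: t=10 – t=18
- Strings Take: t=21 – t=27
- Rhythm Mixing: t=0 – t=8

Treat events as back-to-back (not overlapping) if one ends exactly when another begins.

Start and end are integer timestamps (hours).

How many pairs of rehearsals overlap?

5

Sorted by start: Rhythm Mixing, Vocals Session, Vocals Block, Chamber Overdub, Percussion Take, Strings Take, Woodwind Soundcheck.
Vocals Session starts before Rhythm Mixing ends → Rhythm Mixing and Vocals Session overlap.
Vocals Block starts after Rhythm Mixing ends, so nothing later overlaps Rhythm Mixing either.
Vocals Block starts before Vocals Session ends → Vocals Session and Vocals Block overlap.
Chamber Overdub starts after Vocals Session ends, so nothing later overlaps Vocals Session either.
Chamber Overdub starts before Vocals Block ends → Vocals Block and Chamber Overdub overlap.
Percussion Take starts exactly when Vocals Block ends (back-to-back, no overlap), so nothing later overlaps Vocals Block either.
Percussion Take starts exactly when Chamber Overdub ends (back-to-back, no overlap), so nothing later overlaps Chamber Overdub either.
Strings Take starts before Percussion Take ends → Percussion Take and Strings Take overlap.
Woodwind Soundcheck starts after Percussion Take ends.
Woodwind Soundcheck starts before Strings Take ends → Strings Take and Woodwind Soundcheck overlap.
Overlapping pairs: Chamber Overdub & Vocals Block, Percussion Take & Strings Take, Rhythm Mixing & Vocals Session, Strings Take & Woodwind Soundcheck, Vocals Block & Vocals Session — 5 in total.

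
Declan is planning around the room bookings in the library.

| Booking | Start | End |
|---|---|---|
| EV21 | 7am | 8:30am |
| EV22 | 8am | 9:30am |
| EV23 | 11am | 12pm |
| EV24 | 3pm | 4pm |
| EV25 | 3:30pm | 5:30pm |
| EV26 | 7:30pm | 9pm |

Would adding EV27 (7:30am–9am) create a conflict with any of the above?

EV21: starts 7am before EV27 ends 9am, and ends 8:30am after EV27 starts 7:30am → overlap.
EV22: starts 8am before EV27 ends 9am, and ends 9:30am after EV27 starts 7:30am → overlap.
EV23: starts 11am at or after EV27 ends 9am → clear.
EV24: starts 3pm at or after EV27 ends 9am → clear.
EV25: starts 3:30pm at or after EV27 ends 9am → clear.
EV26: starts 7:30pm at or after EV27 ends 9am → clear.
EV27 overlaps EV21, EV22.

Yes — it overlaps EV21, EV22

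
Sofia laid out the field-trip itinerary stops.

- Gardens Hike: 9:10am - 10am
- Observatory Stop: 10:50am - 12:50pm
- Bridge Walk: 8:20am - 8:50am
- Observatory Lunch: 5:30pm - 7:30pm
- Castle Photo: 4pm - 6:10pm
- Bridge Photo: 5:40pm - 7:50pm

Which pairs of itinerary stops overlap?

Bridge Photo & Castle Photo, Bridge Photo & Observatory Lunch, Castle Photo & Observatory Lunch

Sorted by start: Bridge Walk, Gardens Hike, Observatory Stop, Castle Photo, Observatory Lunch, Bridge Photo.
Gardens Hike starts after Bridge Walk ends — done with Bridge Walk.
Observatory Stop starts after Gardens Hike ends — done with Gardens Hike.
Castle Photo starts after Observatory Stop ends — done with Observatory Stop.
Observatory Lunch starts before Castle Photo ends → Castle Photo and Observatory Lunch overlap.
Bridge Photo starts before Castle Photo ends → Castle Photo and Bridge Photo overlap.
Bridge Photo starts before Observatory Lunch ends → Observatory Lunch and Bridge Photo overlap.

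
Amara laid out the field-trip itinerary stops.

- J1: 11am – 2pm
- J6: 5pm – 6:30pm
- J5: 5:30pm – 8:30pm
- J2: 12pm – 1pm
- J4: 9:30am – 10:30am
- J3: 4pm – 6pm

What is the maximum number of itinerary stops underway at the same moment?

3

Sort all start/end points and keep a running count:
9:30am start J4 → 1
10:30am end J4 → 0
11am start J1 → 1
12pm start J2 → 2
1pm end J2 → 1
2pm end J1 → 0
4pm start J3 → 1
5pm start J6 → 2
5:30pm start J5 → 3
6pm end J3 → 2
6:30pm end J6 → 1
8:30pm end J5 → 0
Peak is 3, at 5:30pm (J3, J5, J6).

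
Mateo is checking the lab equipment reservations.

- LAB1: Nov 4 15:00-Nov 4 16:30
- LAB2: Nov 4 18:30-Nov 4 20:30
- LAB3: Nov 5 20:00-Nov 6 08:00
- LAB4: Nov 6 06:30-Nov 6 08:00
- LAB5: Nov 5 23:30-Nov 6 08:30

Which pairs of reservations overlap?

Two intervals overlap when each starts before the other ends.
Sorted by start: LAB1, LAB2, LAB3, LAB5, LAB4.
LAB2 starts after LAB1 ends, so LAB1 has no further overlaps.
LAB3 starts after LAB2 ends, so LAB2 has no further overlaps.
LAB5 starts before LAB3 ends → LAB3 and LAB5 overlap.
LAB4 starts before LAB3 ends → LAB3 and LAB4 overlap.
LAB4 starts before LAB5 ends → LAB5 and LAB4 overlap.

LAB3 & LAB4, LAB3 & LAB5, LAB4 & LAB5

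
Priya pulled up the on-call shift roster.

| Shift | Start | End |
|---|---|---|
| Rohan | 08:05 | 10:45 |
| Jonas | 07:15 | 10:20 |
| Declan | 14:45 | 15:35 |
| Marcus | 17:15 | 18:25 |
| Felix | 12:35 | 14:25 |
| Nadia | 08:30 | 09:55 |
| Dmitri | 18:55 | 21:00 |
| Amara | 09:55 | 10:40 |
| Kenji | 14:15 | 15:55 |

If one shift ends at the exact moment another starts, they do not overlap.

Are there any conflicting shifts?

Check each pair: they overlap iff neither finishes before the other starts.
Sorted by start: Jonas, Rohan, Nadia, Amara, Felix, Kenji, Declan, Marcus, Dmitri.
Rohan starts before Jonas ends → Jonas and Rohan overlap.
That's a conflict, so the schedule is not conflict-free.

Yes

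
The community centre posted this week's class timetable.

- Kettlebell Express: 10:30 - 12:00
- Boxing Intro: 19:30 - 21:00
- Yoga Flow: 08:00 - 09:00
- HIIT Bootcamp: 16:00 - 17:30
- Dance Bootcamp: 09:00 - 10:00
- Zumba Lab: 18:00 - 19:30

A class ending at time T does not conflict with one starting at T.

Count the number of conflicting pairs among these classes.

0

Sorted by start: Yoga Flow, Dance Bootcamp, Kettlebell Express, HIIT Bootcamp, Zumba Lab, Boxing Intro.
Dance Bootcamp starts exactly when Yoga Flow ends (back-to-back, no overlap) — done with Yoga Flow.
Kettlebell Express starts after Dance Bootcamp ends — done with Dance Bootcamp.
HIIT Bootcamp starts after Kettlebell Express ends — done with Kettlebell Express.
Zumba Lab starts after HIIT Bootcamp ends — done with HIIT Bootcamp.
Boxing Intro starts exactly when Zumba Lab ends (back-to-back, no overlap).
No pair overlaps.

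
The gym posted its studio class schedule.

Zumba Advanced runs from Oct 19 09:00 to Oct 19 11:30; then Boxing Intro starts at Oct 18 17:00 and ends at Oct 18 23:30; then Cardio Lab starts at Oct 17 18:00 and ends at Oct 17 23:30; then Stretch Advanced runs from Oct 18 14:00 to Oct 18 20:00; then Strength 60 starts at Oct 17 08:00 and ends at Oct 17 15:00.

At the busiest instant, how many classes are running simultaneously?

2

Walk through starts and ends in time order (an end at T is processed before a start at T):
Oct 17 08:00 start Strength 60 → 1
Oct 17 15:00 end Strength 60 → 0
Oct 17 18:00 start Cardio Lab → 1
Oct 17 23:30 end Cardio Lab → 0
Oct 18 14:00 start Stretch Advanced → 1
Oct 18 17:00 start Boxing Intro → 2
Oct 18 20:00 end Stretch Advanced → 1
Oct 18 23:30 end Boxing Intro → 0
Oct 19 09:00 start Zumba Advanced → 1
Oct 19 11:30 end Zumba Advanced → 0
Peak is 2, at Oct 18 17:00 (Boxing Intro, Stretch Advanced).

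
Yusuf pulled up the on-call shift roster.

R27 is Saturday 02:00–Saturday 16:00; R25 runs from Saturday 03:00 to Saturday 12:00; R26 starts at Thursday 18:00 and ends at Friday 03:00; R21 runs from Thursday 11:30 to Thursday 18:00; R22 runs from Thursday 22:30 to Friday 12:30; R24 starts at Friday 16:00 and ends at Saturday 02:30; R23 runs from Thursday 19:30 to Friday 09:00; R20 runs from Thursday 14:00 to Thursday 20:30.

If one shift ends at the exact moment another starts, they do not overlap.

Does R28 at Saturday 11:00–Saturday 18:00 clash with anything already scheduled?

R21: ends Thursday 18:00 at or before R28 starts Saturday 11:00 → clear.
R20: ends Thursday 20:30 at or before R28 starts Saturday 11:00 → clear.
R26: ends Friday 03:00 at or before R28 starts Saturday 11:00 → clear.
R23: ends Friday 09:00 at or before R28 starts Saturday 11:00 → clear.
R22: ends Friday 12:30 at or before R28 starts Saturday 11:00 → clear.
R24: ends Saturday 02:30 at or before R28 starts Saturday 11:00 → clear.
R27: starts Saturday 02:00 before R28 ends Saturday 18:00, and ends Saturday 16:00 after R28 starts Saturday 11:00 → overlap.
R25: starts Saturday 03:00 before R28 ends Saturday 18:00, and ends Saturday 12:00 after R28 starts Saturday 11:00 → overlap.
R28 overlaps R25, R27.

Yes — it overlaps R25, R27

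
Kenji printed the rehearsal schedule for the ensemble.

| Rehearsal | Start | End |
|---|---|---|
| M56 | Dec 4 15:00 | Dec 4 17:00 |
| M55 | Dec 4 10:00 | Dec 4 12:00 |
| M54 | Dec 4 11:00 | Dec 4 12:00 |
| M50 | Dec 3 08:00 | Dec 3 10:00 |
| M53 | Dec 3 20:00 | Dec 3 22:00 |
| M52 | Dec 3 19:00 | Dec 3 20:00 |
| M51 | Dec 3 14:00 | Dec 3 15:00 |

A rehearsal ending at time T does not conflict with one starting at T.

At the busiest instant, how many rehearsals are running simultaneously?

Sweep the timeline, counting +1 at each start and −1 at each end (ends before starts at a tie):
Dec 3 08:00 start M50 → 1
Dec 3 10:00 end M50 → 0
Dec 3 14:00 start M51 → 1
Dec 3 15:00 end M51 → 0
Dec 3 19:00 start M52 → 1
Dec 3 20:00 end M52 → 0
Dec 3 20:00 start M53 → 1
Dec 3 22:00 end M53 → 0
Dec 4 10:00 start M55 → 1
Dec 4 11:00 start M54 → 2
Dec 4 12:00 end M54 → 1
Dec 4 12:00 end M55 → 0
Dec 4 15:00 start M56 → 1
Dec 4 17:00 end M56 → 0
Peak is 2, at Dec 4 11:00 (M54, M55).

2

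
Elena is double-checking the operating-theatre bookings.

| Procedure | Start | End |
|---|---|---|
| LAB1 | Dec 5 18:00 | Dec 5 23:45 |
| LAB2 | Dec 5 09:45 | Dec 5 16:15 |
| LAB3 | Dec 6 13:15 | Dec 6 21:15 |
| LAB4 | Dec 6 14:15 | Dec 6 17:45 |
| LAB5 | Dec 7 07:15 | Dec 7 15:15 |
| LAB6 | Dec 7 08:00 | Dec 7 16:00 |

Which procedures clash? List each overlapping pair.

LAB3 & LAB4, LAB5 & LAB6

Two intervals overlap when each starts before the other ends.
Sorted by start: LAB2, LAB1, LAB3, LAB4, LAB5, LAB6.
LAB1 starts after LAB2 ends — done with LAB2.
LAB3 starts after LAB1 ends — done with LAB1.
LAB4 starts before LAB3 ends → LAB3 and LAB4 overlap.
LAB5 starts after LAB3 ends — done with LAB3.
LAB5 starts after LAB4 ends — done with LAB4.
LAB6 starts before LAB5 ends → LAB5 and LAB6 overlap.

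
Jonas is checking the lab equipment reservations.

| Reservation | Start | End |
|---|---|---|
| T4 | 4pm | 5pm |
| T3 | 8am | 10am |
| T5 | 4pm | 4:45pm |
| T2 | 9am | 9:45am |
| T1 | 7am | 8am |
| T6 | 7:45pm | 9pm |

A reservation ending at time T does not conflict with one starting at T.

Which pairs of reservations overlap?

Sorted by start: T1, T3, T2, T4, T5, T6.
T3 starts exactly when T1 ends (back-to-back, no overlap) — done with T1.
T2 starts before T3 ends → T3 and T2 overlap.
T4 starts after T3 ends — done with T3.
T4 starts after T2 ends — done with T2.
T5 starts before T4 ends → T4 and T5 overlap.
T6 starts after T4 ends.
T6 starts after T5 ends.

T2 & T3, T4 & T5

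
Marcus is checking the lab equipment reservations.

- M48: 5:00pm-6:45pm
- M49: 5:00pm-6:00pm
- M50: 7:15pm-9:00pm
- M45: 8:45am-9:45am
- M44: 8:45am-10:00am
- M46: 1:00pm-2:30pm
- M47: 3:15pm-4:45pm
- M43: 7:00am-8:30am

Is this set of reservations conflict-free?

Sorted by start: M43, M44, M45, M46, M47, M48, M49, M50.
M44 starts after M43 ends, so nothing later overlaps M43 either.
M45 starts before M44 ends → M44 and M45 overlap.
That's a conflict, so the schedule is not conflict-free.

No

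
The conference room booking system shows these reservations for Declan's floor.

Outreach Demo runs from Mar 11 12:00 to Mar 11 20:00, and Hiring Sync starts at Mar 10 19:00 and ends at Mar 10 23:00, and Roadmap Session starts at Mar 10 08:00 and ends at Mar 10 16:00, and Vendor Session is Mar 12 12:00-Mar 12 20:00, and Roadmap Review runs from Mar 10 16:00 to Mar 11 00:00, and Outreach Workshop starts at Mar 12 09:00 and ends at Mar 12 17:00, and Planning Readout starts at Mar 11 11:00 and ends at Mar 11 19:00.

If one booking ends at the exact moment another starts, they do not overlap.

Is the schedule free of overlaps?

No

Sorted by start: Roadmap Session, Roadmap Review, Hiring Sync, Planning Readout, Outreach Demo, Outreach Workshop, Vendor Session.
Roadmap Review starts exactly when Roadmap Session ends (back-to-back, no overlap), so nothing later overlaps Roadmap Session either.
Hiring Sync starts before Roadmap Review ends → Roadmap Review and Hiring Sync overlap.
That's a conflict, so the schedule is not conflict-free.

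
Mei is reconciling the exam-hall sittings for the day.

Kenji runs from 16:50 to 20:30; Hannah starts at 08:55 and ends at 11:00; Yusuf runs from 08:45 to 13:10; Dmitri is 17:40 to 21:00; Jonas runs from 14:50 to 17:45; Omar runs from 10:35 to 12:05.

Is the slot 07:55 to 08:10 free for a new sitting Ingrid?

Yes — the slot is free

Yusuf: starts 08:45 at or after Ingrid ends 08:10 → clear.
Hannah: starts 08:55 at or after Ingrid ends 08:10 → clear.
Omar: starts 10:35 at or after Ingrid ends 08:10 → clear.
Jonas: starts 14:50 at or after Ingrid ends 08:10 → clear.
Kenji: starts 16:50 at or after Ingrid ends 08:10 → clear.
Dmitri: starts 17:40 at or after Ingrid ends 08:10 → clear.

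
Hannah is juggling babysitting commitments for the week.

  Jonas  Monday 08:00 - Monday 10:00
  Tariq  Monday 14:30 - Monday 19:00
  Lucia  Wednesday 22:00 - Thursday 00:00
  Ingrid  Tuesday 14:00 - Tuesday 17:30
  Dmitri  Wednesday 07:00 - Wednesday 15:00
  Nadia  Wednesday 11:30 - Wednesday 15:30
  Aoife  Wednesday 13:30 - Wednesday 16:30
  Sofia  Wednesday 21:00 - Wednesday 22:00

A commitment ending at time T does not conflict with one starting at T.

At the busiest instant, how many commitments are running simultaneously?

Sweep the timeline, counting +1 at each start and −1 at each end (ends before starts at a tie):
Monday 08:00 start Jonas → 1
Monday 10:00 end Jonas → 0
Monday 14:30 start Tariq → 1
Monday 19:00 end Tariq → 0
Tuesday 14:00 start Ingrid → 1
Tuesday 17:30 end Ingrid → 0
Wednesday 07:00 start Dmitri → 1
Wednesday 11:30 start Nadia → 2
Wednesday 13:30 start Aoife → 3
Wednesday 15:00 end Dmitri → 2
Wednesday 15:30 end Nadia → 1
Wednesday 16:30 end Aoife → 0
Wednesday 21:00 start Sofia → 1
Wednesday 22:00 end Sofia → 0
Wednesday 22:00 start Lucia → 1
Thursday 00:00 end Lucia → 0
Peak is 3, at Wednesday 13:30 (Aoife, Dmitri, Nadia).

3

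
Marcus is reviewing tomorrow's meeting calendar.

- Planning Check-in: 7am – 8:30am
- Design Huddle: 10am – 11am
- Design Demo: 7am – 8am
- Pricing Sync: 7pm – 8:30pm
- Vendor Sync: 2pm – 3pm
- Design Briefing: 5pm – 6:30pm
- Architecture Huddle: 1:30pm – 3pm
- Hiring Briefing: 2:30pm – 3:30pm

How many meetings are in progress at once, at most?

3

Sort all start/end points and keep a running count:
7am start Design Demo → 1
7am start Planning Check-in → 2
8am end Design Demo → 1
8:30am end Planning Check-in → 0
10am start Design Huddle → 1
11am end Design Huddle → 0
1:30pm start Architecture Huddle → 1
2pm start Vendor Sync → 2
2:30pm start Hiring Briefing → 3
3pm end Architecture Huddle → 2
3pm end Vendor Sync → 1
3:30pm end Hiring Briefing → 0
5pm start Design Briefing → 1
6:30pm end Design Briefing → 0
7pm start Pricing Sync → 1
8:30pm end Pricing Sync → 0
Peak is 3, at 2:30pm (Architecture Huddle, Hiring Briefing, Vendor Sync).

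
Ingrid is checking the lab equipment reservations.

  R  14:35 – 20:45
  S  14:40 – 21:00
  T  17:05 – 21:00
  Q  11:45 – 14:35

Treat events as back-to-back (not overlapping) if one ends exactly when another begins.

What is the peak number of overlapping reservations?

3

Sort all start/end points and keep a running count:
11:45 start Q → 1
14:35 end Q → 0
14:35 start R → 1
14:40 start S → 2
17:05 start T → 3
20:45 end R → 2
21:00 end S → 1
21:00 end T → 0
Peak is 3, at 17:05 (R, S, T).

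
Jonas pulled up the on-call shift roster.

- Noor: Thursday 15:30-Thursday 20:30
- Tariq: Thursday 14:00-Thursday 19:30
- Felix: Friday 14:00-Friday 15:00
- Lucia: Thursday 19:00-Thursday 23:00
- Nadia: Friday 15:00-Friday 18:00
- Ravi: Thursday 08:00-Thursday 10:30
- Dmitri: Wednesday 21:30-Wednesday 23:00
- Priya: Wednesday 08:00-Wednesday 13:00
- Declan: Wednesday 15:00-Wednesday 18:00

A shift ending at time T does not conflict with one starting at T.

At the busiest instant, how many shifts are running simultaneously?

3

Sweep the timeline, counting +1 at each start and −1 at each end (ends before starts at a tie):
Wednesday 08:00 start Priya → 1
Wednesday 13:00 end Priya → 0
Wednesday 15:00 start Declan → 1
Wednesday 18:00 end Declan → 0
Wednesday 21:30 start Dmitri → 1
Wednesday 23:00 end Dmitri → 0
Thursday 08:00 start Ravi → 1
Thursday 10:30 end Ravi → 0
Thursday 14:00 start Tariq → 1
Thursday 15:30 start Noor → 2
Thursday 19:00 start Lucia → 3
Thursday 19:30 end Tariq → 2
Thursday 20:30 end Noor → 1
Thursday 23:00 end Lucia → 0
Friday 14:00 start Felix → 1
Friday 15:00 end Felix → 0
Friday 15:00 start Nadia → 1
Friday 18:00 end Nadia → 0
Peak is 3, at Thursday 19:00 (Lucia, Noor, Tariq).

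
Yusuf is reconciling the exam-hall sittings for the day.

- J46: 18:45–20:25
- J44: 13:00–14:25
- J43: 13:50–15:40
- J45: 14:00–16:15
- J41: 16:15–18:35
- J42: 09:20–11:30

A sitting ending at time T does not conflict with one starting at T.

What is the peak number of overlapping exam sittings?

3

Sort all start/end points and keep a running count:
09:20 start J42 → 1
11:30 end J42 → 0
13:00 start J44 → 1
13:50 start J43 → 2
14:00 start J45 → 3
14:25 end J44 → 2
15:40 end J43 → 1
16:15 end J45 → 0
16:15 start J41 → 1
18:35 end J41 → 0
18:45 start J46 → 1
20:25 end J46 → 0
Peak is 3, at 14:00 (J43, J44, J45).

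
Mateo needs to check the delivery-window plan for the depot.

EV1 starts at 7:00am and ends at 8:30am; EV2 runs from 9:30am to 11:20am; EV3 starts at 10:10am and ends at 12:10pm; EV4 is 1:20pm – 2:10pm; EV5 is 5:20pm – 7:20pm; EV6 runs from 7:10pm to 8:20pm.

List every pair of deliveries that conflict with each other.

EV2 & EV3, EV5 & EV6

Sorted by start: EV1, EV2, EV3, EV4, EV5, EV6.
EV2 starts after EV1 ends — done with EV1.
EV3 starts before EV2 ends → EV2 and EV3 overlap.
EV4 starts after EV2 ends — done with EV2.
EV4 starts after EV3 ends — done with EV3.
EV5 starts after EV4 ends — done with EV4.
EV6 starts before EV5 ends → EV5 and EV6 overlap.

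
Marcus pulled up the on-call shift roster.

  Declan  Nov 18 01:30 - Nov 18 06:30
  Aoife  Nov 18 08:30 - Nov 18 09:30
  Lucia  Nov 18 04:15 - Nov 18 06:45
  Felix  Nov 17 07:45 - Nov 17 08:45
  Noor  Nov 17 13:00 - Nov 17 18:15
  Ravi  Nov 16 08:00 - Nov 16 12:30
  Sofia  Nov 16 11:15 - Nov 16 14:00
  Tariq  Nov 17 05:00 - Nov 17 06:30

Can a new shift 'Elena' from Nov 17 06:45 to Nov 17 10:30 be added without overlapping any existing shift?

No — it overlaps Felix

Ravi: ends Nov 16 12:30 at or before Elena starts Nov 17 06:45 → clear.
Sofia: ends Nov 16 14:00 at or before Elena starts Nov 17 06:45 → clear.
Tariq: ends Nov 17 06:30 at or before Elena starts Nov 17 06:45 → clear.
Felix: starts Nov 17 07:45 before Elena ends Nov 17 10:30, and ends Nov 17 08:45 after Elena starts Nov 17 06:45 → overlap.
Noor: starts Nov 17 13:00 at or after Elena ends Nov 17 10:30 → clear.
Declan: starts Nov 18 01:30 at or after Elena ends Nov 17 10:30 → clear.
Lucia: starts Nov 18 04:15 at or after Elena ends Nov 17 10:30 → clear.
Aoife: starts Nov 18 08:30 at or after Elena ends Nov 17 10:30 → clear.
Elena overlaps Felix.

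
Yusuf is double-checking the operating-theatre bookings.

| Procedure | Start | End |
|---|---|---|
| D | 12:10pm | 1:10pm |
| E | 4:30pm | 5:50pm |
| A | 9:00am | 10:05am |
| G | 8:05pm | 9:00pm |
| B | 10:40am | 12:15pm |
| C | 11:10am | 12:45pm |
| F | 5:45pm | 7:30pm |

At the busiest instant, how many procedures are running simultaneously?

Sort all start/end points and keep a running count:
9:00am start A → 1
10:05am end A → 0
10:40am start B → 1
11:10am start C → 2
12:10pm start D → 3
12:15pm end B → 2
12:45pm end C → 1
1:10pm end D → 0
4:30pm start E → 1
5:45pm start F → 2
5:50pm end E → 1
7:30pm end F → 0
8:05pm start G → 1
9:00pm end G → 0
Peak is 3, at 12:10pm (B, C, D).

3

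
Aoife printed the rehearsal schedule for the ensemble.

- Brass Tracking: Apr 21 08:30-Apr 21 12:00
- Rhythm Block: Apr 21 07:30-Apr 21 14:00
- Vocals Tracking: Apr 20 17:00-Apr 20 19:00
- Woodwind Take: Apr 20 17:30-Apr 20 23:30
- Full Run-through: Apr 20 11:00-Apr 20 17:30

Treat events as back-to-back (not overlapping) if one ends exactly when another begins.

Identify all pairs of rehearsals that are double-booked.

Brass Tracking & Rhythm Block, Full Run-through & Vocals Tracking, Vocals Tracking & Woodwind Take

Two intervals overlap when each starts before the other ends.
Sorted by start: Full Run-through, Vocals Tracking, Woodwind Take, Rhythm Block, Brass Tracking.
Vocals Tracking starts before Full Run-through ends → Full Run-through and Vocals Tracking overlap.
Woodwind Take starts exactly when Full Run-through ends (back-to-back, no overlap), so Full Run-through has no further overlaps.
Woodwind Take starts before Vocals Tracking ends → Vocals Tracking and Woodwind Take overlap.
Rhythm Block starts after Vocals Tracking ends, so Vocals Tracking has no further overlaps.
Rhythm Block starts after Woodwind Take ends, so Woodwind Take has no further overlaps.
Brass Tracking starts before Rhythm Block ends → Rhythm Block and Brass Tracking overlap.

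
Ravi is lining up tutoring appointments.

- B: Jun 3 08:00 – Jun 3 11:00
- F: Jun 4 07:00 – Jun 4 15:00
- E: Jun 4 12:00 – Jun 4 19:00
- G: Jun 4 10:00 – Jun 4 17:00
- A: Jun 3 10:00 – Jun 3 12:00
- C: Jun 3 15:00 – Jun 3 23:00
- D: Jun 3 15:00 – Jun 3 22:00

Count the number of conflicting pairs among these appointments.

5

Check each pair: they overlap iff neither finishes before the other starts.
Sorted by start: B, A, C, D, F, G, E.
A starts before B ends → B and A overlap.
C starts after B ends, so B has no further overlaps.
C starts after A ends, so A has no further overlaps.
D starts before C ends → C and D overlap.
F starts after C ends, so C has no further overlaps.
F starts after D ends, so D has no further overlaps.
G starts before F ends → F and G overlap.
E starts before F ends → F and E overlap.
E starts before G ends → G and E overlap.
Overlapping pairs: A & B, C & D, E & F, E & G, F & G — 5 in total.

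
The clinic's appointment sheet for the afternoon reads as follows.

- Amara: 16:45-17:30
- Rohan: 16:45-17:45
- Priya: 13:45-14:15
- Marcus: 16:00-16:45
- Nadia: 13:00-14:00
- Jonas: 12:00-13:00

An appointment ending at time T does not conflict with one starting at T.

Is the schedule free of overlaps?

No

Check each pair: they overlap iff neither finishes before the other starts.
Sorted by start: Jonas, Nadia, Priya, Marcus, Rohan, Amara.
Nadia starts exactly when Jonas ends (back-to-back, no overlap); Jonas is clear from here.
Priya starts before Nadia ends → Nadia and Priya overlap.
That's a conflict, so the schedule is not conflict-free.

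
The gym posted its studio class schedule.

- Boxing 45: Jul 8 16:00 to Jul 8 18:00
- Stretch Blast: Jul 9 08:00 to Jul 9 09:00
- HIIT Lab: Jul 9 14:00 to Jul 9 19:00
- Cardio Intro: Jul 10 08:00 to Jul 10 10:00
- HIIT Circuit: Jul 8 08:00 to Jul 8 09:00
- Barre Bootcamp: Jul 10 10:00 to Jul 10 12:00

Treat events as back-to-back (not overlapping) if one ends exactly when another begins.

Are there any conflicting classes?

No

Sorted by start: HIIT Circuit, Boxing 45, Stretch Blast, HIIT Lab, Cardio Intro, Barre Bootcamp.
Boxing 45 starts after HIIT Circuit ends, so nothing later overlaps HIIT Circuit either.
Stretch Blast starts after Boxing 45 ends, so nothing later overlaps Boxing 45 either.
HIIT Lab starts after Stretch Blast ends, so nothing later overlaps Stretch Blast either.
Cardio Intro starts after HIIT Lab ends, so nothing later overlaps HIIT Lab either.
Barre Bootcamp starts exactly when Cardio Intro ends (back-to-back, no overlap).
Every pair is clear; the schedule has no overlaps.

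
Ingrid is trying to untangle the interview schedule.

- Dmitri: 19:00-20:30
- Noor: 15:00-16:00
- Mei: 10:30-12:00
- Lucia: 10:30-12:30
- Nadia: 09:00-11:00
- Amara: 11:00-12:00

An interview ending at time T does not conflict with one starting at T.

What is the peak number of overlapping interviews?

3

Sweep the timeline, counting +1 at each start and −1 at each end (ends before starts at a tie):
09:00 start Nadia → 1
10:30 start Lucia → 2
10:30 start Mei → 3
11:00 end Nadia → 2
11:00 start Amara → 3
12:00 end Amara → 2
12:00 end Mei → 1
12:30 end Lucia → 0
15:00 start Noor → 1
16:00 end Noor → 0
19:00 start Dmitri → 1
20:30 end Dmitri → 0
Peak is 3, at 10:30 (Lucia, Mei, Nadia).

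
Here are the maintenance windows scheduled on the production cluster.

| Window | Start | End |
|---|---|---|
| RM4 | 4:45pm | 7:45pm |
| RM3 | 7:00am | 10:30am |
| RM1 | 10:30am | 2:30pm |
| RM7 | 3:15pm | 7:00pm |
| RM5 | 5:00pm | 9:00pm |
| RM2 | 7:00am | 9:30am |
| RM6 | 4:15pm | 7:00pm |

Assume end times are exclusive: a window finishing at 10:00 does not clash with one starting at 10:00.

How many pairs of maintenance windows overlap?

Sorted by start: RM2, RM3, RM1, RM7, RM6, RM4, RM5.
RM3 starts before RM2 ends → RM2 and RM3 overlap.
RM1 starts after RM2 ends; RM2 is clear from here.
RM1 starts exactly when RM3 ends (back-to-back, no overlap); RM3 is clear from here.
RM7 starts after RM1 ends; RM1 is clear from here.
RM6 starts before RM7 ends → RM7 and RM6 overlap.
RM4 starts before RM7 ends → RM7 and RM4 overlap.
RM5 starts before RM7 ends → RM7 and RM5 overlap.
RM4 starts before RM6 ends → RM6 and RM4 overlap.
RM5 starts before RM6 ends → RM6 and RM5 overlap.
RM5 starts before RM4 ends → RM4 and RM5 overlap.
Overlapping pairs: RM2 & RM3, RM4 & RM5, RM4 & RM6, RM4 & RM7, RM5 & RM6, RM5 & RM7, RM6 & RM7 — 7 in total.

7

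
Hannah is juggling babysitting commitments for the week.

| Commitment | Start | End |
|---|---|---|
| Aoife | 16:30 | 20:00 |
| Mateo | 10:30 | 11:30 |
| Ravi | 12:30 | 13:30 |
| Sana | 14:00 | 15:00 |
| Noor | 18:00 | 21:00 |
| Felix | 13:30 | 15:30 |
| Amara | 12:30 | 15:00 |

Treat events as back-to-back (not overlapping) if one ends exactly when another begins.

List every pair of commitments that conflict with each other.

Sorted by start: Mateo, Amara, Ravi, Felix, Sana, Aoife, Noor.
Amara starts after Mateo ends, so Mateo has no further overlaps.
Ravi starts before Amara ends → Amara and Ravi overlap.
Felix starts before Amara ends → Amara and Felix overlap.
Sana starts before Amara ends → Amara and Sana overlap.
Aoife starts after Amara ends, so Amara has no further overlaps.
Felix starts exactly when Ravi ends (back-to-back, no overlap), so Ravi has no further overlaps.
Sana starts before Felix ends → Felix and Sana overlap.
Aoife starts after Felix ends, so Felix has no further overlaps.
Aoife starts after Sana ends, so Sana has no further overlaps.
Noor starts before Aoife ends → Aoife and Noor overlap.

Amara & Felix, Amara & Ravi, Amara & Sana, Aoife & Noor, Felix & Sana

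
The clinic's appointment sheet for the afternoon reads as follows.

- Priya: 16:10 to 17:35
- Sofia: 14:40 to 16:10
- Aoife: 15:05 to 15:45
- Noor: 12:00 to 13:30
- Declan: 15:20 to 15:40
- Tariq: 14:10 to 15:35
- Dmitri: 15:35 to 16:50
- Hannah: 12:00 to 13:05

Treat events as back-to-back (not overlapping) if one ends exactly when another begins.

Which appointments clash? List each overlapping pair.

Aoife & Declan, Aoife & Dmitri, Aoife & Sofia, Aoife & Tariq, Declan & Dmitri, Declan & Sofia, Declan & Tariq, Dmitri & Priya, Dmitri & Sofia, Hannah & Noor, Sofia & Tariq

Check each pair: they overlap iff neither finishes before the other starts.
Sorted by start: Noor, Hannah, Tariq, Sofia, Aoife, Declan, Dmitri, Priya.
Hannah starts before Noor ends → Noor and Hannah overlap.
Tariq starts after Noor ends, so Noor has no further overlaps.
Tariq starts after Hannah ends, so Hannah has no further overlaps.
Sofia starts before Tariq ends → Tariq and Sofia overlap.
Aoife starts before Tariq ends → Tariq and Aoife overlap.
Declan starts before Tariq ends → Tariq and Declan overlap.
Dmitri starts exactly when Tariq ends (back-to-back, no overlap), so Tariq has no further overlaps.
Aoife starts before Sofia ends → Sofia and Aoife overlap.
Declan starts before Sofia ends → Sofia and Declan overlap.
Dmitri starts before Sofia ends → Sofia and Dmitri overlap.
Priya starts exactly when Sofia ends (back-to-back, no overlap).
Declan starts before Aoife ends → Aoife and Declan overlap.
Dmitri starts before Aoife ends → Aoife and Dmitri overlap.
Priya starts after Aoife ends.
Dmitri starts before Declan ends → Declan and Dmitri overlap.
Priya starts after Declan ends.
Priya starts before Dmitri ends → Dmitri and Priya overlap.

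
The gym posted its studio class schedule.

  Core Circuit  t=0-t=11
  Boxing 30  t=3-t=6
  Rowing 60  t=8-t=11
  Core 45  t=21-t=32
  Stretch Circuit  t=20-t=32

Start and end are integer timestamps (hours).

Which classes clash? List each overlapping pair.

Sorted by start: Core Circuit, Boxing 30, Rowing 60, Stretch Circuit, Core 45.
Boxing 30 starts before Core Circuit ends → Core Circuit and Boxing 30 overlap.
Rowing 60 starts before Core Circuit ends → Core Circuit and Rowing 60 overlap.
Stretch Circuit starts after Core Circuit ends — done with Core Circuit.
Rowing 60 starts after Boxing 30 ends — done with Boxing 30.
Stretch Circuit starts after Rowing 60 ends — done with Rowing 60.
Core 45 starts before Stretch Circuit ends → Stretch Circuit and Core 45 overlap.

Boxing 30 & Core Circuit, Core 45 & Stretch Circuit, Core Circuit & Rowing 60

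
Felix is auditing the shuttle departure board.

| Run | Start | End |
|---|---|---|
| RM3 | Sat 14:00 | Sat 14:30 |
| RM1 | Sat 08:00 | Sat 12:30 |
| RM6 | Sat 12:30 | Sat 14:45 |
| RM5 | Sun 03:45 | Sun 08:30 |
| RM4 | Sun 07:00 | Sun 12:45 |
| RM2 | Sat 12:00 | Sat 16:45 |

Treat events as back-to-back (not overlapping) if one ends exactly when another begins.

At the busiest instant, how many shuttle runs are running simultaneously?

Sort all start/end points and keep a running count:
Sat 08:00 start RM1 → 1
Sat 12:00 start RM2 → 2
Sat 12:30 end RM1 → 1
Sat 12:30 start RM6 → 2
Sat 14:00 start RM3 → 3
Sat 14:30 end RM3 → 2
Sat 14:45 end RM6 → 1
Sat 16:45 end RM2 → 0
Sun 03:45 start RM5 → 1
Sun 07:00 start RM4 → 2
Sun 08:30 end RM5 → 1
Sun 12:45 end RM4 → 0
Peak is 3, at Sat 14:00 (RM2, RM3, RM6).

3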